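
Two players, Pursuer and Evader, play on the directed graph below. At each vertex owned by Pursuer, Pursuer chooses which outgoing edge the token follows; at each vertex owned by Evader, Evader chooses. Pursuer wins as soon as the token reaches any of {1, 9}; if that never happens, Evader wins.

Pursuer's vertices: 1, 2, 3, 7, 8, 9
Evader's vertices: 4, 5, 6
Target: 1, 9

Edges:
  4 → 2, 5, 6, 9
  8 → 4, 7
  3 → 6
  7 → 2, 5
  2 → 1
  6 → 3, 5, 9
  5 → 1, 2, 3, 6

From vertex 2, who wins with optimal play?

A0 = {1, 9}
A1: add {2} — 2 (Pursuer) has 2→1.
2 ∈ A1, so Pursuer can force the target.

Pursuer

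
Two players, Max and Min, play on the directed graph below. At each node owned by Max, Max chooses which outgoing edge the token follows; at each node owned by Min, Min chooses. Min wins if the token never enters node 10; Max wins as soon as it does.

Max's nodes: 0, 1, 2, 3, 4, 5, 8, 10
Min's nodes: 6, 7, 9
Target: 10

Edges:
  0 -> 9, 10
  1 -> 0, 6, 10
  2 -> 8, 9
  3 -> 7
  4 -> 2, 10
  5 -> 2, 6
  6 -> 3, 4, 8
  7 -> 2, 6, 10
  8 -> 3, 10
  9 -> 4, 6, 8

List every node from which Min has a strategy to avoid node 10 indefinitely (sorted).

3, 6, 7, 9

A0 = {10}
A1: add {0, 1, 4, 8} — 0 (Max) has 0→10; 1 (Max) has 1→10; 4 (Max) has 4→10; 8 (Max) has 8→10.
A2: add {2} — 2 (Max) has 2→8.
A3: add {5} — 5 (Max) has 5→2.
A4 = A3; e.g. 3 (Max) has no edge into A3. Fixed point.
Max's attractor = {0, 1, 2, 4, 5, 8, 10}; Min avoids the target exactly from the complement.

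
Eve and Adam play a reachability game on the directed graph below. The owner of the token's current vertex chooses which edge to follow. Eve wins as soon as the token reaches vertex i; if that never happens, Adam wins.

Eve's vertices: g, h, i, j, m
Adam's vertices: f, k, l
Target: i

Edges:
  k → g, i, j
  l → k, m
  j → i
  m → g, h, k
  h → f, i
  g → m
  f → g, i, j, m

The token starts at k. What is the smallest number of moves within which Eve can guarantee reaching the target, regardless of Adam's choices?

A0 = {i}
A1: add {h, j} — h (Eve) has h→i; j (Eve) has j→i.
A2: add {m} — m (Eve) has m→h.
A3: add {g} — g (Eve) has g→m.
A4: add {f, k} — f (Adam): all of {g, i, j, m} already in; k (Adam): all of {g, i, j} already in.
k enters the attractor at level 4, so Eve can force the target in 4 moves from there.

4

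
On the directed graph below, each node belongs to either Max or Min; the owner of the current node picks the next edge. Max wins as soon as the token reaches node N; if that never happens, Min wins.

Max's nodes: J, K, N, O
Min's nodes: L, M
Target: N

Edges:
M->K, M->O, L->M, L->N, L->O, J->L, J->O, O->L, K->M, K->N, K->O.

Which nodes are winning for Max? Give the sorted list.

A0 = {N}
A1: add {K} — K (Max) has K→N.
A2 = A1; e.g. J (Max) has no edge into A1. Fixed point.
Max's winning region = {K, N}.

K, N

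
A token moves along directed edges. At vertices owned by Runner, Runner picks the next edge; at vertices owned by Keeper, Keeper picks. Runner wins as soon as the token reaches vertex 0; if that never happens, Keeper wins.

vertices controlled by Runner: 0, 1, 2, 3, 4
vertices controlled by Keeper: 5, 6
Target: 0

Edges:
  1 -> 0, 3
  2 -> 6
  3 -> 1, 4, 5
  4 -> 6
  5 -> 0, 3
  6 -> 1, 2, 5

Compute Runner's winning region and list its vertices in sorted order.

0, 1, 3, 5

A0 = {0}
A1: add {1} — 1 (Runner) has 1→0.
A2: add {3} — 3 (Runner) has 3→1.
A3: add {5} — 5 (Keeper): all of {0, 3} already in.
A4 = A3; e.g. 2 (Runner) has no edge into A3. Fixed point.
Runner's winning region = {0, 1, 3, 5}.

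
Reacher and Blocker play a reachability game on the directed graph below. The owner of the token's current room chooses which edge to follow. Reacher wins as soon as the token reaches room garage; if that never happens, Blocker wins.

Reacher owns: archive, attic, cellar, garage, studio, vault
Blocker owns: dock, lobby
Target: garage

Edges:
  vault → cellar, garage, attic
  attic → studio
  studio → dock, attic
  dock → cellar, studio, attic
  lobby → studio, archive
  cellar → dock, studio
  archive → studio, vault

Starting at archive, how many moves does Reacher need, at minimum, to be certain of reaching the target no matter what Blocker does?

2

A0 = {garage}
A1: add {vault} — vault (Reacher) has vault→garage.
A2: add {archive} — archive (Reacher) has archive→vault.
A3 = A2; e.g. cellar (Reacher) has no edge into A2. Fixed point.
archive enters the attractor at level 2, so Reacher can force the target in 2 moves from there.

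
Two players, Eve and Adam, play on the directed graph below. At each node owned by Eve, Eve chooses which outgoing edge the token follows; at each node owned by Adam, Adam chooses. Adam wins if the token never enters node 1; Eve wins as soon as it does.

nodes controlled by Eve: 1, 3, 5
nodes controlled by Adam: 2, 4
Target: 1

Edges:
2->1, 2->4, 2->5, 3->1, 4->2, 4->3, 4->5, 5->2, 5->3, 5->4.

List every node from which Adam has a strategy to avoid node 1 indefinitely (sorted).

A0 = {1}
A1: add {3} — 3 (Eve) has 3→1.
A2: add {5} — 5 (Eve) has 5→3.
A3 = A2; e.g. 2 (Adam) can still go to 4. Fixed point.
Eve's attractor = {1, 3, 5}; Adam avoids the target exactly from the complement.

2, 4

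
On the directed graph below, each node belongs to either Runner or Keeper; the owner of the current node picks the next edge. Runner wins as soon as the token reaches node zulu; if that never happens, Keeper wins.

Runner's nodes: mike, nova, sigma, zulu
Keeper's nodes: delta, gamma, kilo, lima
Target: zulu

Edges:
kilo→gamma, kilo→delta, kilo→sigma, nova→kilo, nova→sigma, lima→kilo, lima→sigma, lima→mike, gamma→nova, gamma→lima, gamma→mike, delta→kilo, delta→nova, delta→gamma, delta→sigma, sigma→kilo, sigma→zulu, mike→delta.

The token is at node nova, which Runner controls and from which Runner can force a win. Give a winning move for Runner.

A0 = {zulu}
A1: add {sigma} — sigma (Runner) has sigma→zulu.
A2: add {nova} — nova (Runner) has nova→sigma.
A3 = A2; e.g. kilo (Keeper) can still go to gamma. Fixed point.
From nova, successor sigma is in the attractor (rank 1); the other successor kilo is not.

sigma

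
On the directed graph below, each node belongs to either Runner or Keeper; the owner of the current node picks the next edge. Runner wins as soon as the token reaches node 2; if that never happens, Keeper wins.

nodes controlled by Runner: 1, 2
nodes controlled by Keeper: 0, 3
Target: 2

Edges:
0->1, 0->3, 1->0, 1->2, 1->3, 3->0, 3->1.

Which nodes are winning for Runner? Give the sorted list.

1, 2

A0 = {2}
A1: add {1} — 1 (Runner) has 1→2.
A2 = A1; e.g. 0 (Keeper) can still go to 3. Fixed point.
Runner's winning region = {1, 2}.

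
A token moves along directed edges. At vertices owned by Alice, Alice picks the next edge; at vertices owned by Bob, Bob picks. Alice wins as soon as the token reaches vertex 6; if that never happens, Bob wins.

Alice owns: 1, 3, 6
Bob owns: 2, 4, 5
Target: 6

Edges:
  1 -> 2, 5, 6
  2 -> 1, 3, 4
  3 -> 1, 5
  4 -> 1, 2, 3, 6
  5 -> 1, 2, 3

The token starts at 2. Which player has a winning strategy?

A0 = {6}
A1: add {1} — 1 (Alice) has 1→6.
A2: add {3} — 3 (Alice) has 3→1.
A3 = A2; e.g. 2 (Bob) can still go to 4. Fixed point.
2 never enters the attractor, so Bob can avoid the target forever.

Bob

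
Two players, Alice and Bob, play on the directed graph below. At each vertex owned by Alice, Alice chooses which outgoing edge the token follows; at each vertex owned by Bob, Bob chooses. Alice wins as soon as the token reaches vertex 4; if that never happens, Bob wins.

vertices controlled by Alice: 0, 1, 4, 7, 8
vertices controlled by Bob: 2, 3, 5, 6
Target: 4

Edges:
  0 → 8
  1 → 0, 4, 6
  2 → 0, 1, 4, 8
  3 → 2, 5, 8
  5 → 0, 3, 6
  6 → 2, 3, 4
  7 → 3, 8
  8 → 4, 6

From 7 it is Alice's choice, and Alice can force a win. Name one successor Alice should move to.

8

A0 = {4}
A1: add {1, 8} — 1 (Alice) has 1→4; 8 (Alice) has 8→4.
A2: add {0, 7} — 0 (Alice) has 0→8; 7 (Alice) has 7→8.
A3: add {2} — 2 (Bob): all of {0, 1, 4, 8} already in.
A4 = A3; e.g. 3 (Bob) can still go to 5. Fixed point.
From 7, successor 8 is in the attractor (rank 1); the other successor 3 is not.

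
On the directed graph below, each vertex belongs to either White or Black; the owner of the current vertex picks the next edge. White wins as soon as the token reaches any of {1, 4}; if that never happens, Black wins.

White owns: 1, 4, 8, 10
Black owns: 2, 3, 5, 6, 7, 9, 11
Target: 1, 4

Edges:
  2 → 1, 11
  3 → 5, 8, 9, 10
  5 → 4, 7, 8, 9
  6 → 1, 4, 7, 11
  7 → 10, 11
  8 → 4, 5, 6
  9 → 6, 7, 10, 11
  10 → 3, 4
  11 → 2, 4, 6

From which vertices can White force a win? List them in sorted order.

A0 = {1, 4}
A1: add {8, 10} — 8 (White) has 8→4; 10 (White) has 10→4.
A2 = A1; e.g. 2 (Black) can still go to 11. Fixed point.
White's winning region = {1, 4, 8, 10}.

1, 4, 8, 10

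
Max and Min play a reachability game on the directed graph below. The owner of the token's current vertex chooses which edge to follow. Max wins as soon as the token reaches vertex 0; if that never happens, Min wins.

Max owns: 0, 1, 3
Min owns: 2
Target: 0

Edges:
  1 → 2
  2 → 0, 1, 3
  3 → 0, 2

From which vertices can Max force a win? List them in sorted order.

A0 = {0}
A1: add {3} — 3 (Max) has 3→0.
A2 = A1; e.g. 1 (Max) has no edge into A1. Fixed point.
Max's winning region = {0, 3}.

0, 3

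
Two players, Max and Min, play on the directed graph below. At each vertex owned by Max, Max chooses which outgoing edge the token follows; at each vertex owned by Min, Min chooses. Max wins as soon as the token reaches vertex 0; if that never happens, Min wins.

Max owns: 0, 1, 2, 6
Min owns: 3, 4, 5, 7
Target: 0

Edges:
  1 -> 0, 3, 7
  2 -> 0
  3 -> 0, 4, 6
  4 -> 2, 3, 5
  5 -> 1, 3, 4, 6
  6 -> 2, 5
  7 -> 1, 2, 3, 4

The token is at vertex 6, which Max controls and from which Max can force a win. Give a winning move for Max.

A0 = {0}
A1: add {1, 2} — 1 (Max) has 1→0; 2 (Max) has 2→0.
A2: add {6} — 6 (Max) has 6→2.
A3 = A2; e.g. 3 (Min) can still go to 4. Fixed point.
From 6, successor 2 is in the attractor (rank 1); the other successor 5 is not.

2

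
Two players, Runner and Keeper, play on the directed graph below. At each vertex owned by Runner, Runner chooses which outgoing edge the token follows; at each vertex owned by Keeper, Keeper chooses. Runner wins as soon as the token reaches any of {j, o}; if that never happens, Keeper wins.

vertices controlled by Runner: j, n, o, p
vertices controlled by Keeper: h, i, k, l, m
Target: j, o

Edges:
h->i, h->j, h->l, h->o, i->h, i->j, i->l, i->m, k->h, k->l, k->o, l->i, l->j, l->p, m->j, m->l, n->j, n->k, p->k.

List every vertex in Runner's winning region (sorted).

j, n, o

A0 = {j, o}
A1: add {n} — n (Runner) has n→j.
A2 = A1; e.g. h (Keeper) can still go to i. Fixed point.
Runner's winning region = {j, n, o}.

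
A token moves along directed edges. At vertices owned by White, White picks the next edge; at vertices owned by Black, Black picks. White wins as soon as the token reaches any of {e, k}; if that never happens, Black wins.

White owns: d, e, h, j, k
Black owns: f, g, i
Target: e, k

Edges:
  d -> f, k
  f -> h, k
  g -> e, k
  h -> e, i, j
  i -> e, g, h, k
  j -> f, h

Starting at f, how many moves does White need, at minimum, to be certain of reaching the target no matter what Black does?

2

A0 = {e, k}
A1: add {d, g, h} — d (White) has d→k; g (Black): all of {e, k} already in; h (White) has h→e.
A2: add {f, i, j} — f (Black): all of {h, k} already in; i (Black): all of {e, g, h, k} already in; j (White) has j→h.
A2 = all vertices. Fixed point.
f enters the attractor at level 2, so White can force the target in 2 moves from there.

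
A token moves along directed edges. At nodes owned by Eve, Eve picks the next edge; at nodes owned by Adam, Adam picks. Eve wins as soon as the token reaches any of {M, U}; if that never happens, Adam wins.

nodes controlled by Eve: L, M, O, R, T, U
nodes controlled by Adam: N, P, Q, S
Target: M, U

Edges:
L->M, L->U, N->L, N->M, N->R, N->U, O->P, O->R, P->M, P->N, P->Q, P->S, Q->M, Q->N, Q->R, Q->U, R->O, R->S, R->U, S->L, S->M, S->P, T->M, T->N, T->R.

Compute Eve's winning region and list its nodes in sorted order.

L, M, N, O, Q, R, T, U

A0 = {M, U}
A1: add {L, R, T} — L (Eve) has L→M; R (Eve) has R→U; T (Eve) has T→M.
A2: add {N, O} — N (Adam): all of {L, M, R, U} already in; O (Eve) has O→R.
A3: add {Q} — Q (Adam): all of {M, N, R, U} already in.
A4 = A3; e.g. P (Adam) can still go to S. Fixed point.
Eve's winning region = {L, M, N, O, Q, R, T, U}.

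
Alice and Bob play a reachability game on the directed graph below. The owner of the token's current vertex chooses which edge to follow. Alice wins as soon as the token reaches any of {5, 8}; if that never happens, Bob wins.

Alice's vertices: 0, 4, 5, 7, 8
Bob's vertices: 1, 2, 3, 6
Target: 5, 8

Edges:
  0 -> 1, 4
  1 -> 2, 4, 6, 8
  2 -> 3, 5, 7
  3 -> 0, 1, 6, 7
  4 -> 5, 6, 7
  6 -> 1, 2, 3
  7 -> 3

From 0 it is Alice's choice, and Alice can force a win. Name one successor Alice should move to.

4

A0 = {5, 8}
A1: add {4} — 4 (Alice) has 4→5.
A2: add {0} — 0 (Alice) has 0→4.
A3 = A2; e.g. 1 (Bob) can still go to 2. Fixed point.
From 0, successor 4 is in the attractor (rank 1); the other successor 1 is not.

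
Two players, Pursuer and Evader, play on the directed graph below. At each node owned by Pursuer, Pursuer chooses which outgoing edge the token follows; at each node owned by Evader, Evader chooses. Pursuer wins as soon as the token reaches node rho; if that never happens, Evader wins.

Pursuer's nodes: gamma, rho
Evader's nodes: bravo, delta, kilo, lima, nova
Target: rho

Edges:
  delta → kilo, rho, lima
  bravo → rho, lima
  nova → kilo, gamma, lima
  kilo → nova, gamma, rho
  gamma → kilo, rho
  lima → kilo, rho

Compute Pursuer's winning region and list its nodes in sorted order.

gamma, rho

A0 = {rho}
A1: add {gamma} — gamma (Pursuer) has gamma→rho.
A2 = A1; e.g. delta (Evader) can still go to kilo. Fixed point.
Pursuer's winning region = {gamma, rho}.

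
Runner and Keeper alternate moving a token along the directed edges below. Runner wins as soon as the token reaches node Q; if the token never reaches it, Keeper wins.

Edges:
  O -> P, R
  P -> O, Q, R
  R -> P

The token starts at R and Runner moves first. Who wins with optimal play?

Track states (vertex, player-to-move).
A0 = {(Q,Runner), (Q,Keeper)}
A1: add {(P,Runner)}.
A2: add {(R,Keeper)}.
A3: add {(O,Runner)}.
A4 = A3; e.g. (O,Keeper) stays out. (R,Runner) never enters ⇒ Keeper avoids the target.

Keeper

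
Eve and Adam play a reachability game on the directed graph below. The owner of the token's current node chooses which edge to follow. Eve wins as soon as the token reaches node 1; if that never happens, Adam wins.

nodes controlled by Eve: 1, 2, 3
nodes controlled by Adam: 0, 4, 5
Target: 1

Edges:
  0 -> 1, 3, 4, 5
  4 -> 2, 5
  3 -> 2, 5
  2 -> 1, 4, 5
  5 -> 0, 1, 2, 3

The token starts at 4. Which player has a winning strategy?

Adam

A0 = {1}
A1: add {2} — 2 (Eve) has 2→1.
A2: add {3} — 3 (Eve) has 3→2.
A3 = A2; e.g. 0 (Adam) can still go to 4. Fixed point.
4 never enters the attractor, so Adam can avoid the target forever.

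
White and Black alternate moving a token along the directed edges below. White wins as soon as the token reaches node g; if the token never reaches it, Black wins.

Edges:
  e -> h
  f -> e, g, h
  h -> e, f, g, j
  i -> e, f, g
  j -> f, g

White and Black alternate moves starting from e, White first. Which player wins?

Track states (vertex, player-to-move).
A0 = {(g,White), (g,Black)}
A1: add {(f,White), (h,White), (i,White), (j,White)}.
A2: add {(e,Black), (j,Black)}.
A3 = A2; e.g. (e,White) stays out. (e,White) never enters ⇒ Black avoids the target.

Black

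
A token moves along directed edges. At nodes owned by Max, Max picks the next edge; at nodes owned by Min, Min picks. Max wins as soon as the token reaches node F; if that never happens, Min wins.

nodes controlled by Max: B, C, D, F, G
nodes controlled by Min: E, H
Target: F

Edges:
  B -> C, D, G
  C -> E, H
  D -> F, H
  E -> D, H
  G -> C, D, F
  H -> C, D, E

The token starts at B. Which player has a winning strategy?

Max

A0 = {F}
A1: add {D, G} — D (Max) has D→F; G (Max) has G→F.
A2: add {B} — B (Max) has B→D.
A3 = A2; e.g. C (Max) has no edge into A2. Fixed point.
B ∈ A2, so Max can force the target.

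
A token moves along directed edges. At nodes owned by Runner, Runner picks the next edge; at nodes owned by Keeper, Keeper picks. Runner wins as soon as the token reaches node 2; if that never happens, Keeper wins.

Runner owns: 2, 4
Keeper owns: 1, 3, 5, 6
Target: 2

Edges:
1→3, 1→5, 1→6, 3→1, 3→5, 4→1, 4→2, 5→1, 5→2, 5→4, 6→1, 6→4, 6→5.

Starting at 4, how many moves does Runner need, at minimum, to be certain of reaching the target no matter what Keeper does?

1

A0 = {2}
A1: add {4} — 4 (Runner) has 4→2.
A2 = A1; e.g. 1 (Keeper) can still go to 3. Fixed point.
4 enters the attractor at level 1, so Runner can force the target in 1 move from there.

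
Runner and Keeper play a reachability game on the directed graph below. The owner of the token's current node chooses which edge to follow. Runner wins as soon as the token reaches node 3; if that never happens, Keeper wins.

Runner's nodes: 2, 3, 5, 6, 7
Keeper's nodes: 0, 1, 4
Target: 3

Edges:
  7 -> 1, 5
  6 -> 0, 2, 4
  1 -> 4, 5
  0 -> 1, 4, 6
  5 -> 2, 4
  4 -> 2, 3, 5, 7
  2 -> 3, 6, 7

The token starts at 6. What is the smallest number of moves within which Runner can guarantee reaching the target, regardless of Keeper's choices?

2

A0 = {3}
A1: add {2} — 2 (Runner) has 2→3.
A2: add {5, 6} — 5 (Runner) has 5→2; 6 (Runner) has 6→2.
6 enters the attractor at level 2, so Runner can force the target in 2 moves from there.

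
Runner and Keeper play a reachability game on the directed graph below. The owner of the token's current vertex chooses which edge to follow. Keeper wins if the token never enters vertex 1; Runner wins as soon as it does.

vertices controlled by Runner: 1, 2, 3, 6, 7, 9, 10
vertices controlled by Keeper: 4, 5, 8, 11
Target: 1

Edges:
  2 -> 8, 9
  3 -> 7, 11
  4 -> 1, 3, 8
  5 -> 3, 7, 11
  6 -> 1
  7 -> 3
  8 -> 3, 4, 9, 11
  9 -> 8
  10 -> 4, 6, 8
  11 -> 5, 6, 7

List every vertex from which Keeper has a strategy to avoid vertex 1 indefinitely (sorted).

A0 = {1}
A1: add {6} — 6 (Runner) has 6→1.
A2: add {10} — 10 (Runner) has 10→6.
A3 = A2; e.g. 2 (Runner) has no edge into A2. Fixed point.
Runner's attractor = {1, 6, 10}; Keeper avoids the target exactly from the complement.

2, 3, 4, 5, 7, 8, 9, 11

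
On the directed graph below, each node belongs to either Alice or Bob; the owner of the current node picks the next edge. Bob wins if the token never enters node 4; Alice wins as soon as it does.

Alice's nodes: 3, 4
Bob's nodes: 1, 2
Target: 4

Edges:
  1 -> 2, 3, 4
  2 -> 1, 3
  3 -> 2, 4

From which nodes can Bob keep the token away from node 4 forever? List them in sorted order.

A0 = {4}
A1: add {3} — 3 (Alice) has 3→4.
A2 = A1; e.g. 1 (Bob) can still go to 2. Fixed point.
Alice's attractor = {3, 4}; Bob avoids the target exactly from the complement.

1, 2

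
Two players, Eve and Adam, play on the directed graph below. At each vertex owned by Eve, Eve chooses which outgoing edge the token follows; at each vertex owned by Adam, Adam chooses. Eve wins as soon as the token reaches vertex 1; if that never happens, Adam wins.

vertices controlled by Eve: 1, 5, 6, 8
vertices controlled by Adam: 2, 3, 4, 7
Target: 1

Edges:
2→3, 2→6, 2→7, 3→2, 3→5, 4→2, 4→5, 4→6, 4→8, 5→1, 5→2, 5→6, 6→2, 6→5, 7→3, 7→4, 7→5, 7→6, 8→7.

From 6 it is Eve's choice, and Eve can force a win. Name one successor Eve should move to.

5

A0 = {1}
A1: add {5} — 5 (Eve) has 5→1.
A2: add {6} — 6 (Eve) has 6→5.
A3 = A2; e.g. 2 (Adam) can still go to 3. Fixed point.
From 6, successor 5 is in the attractor (rank 1); the other successor 2 is not.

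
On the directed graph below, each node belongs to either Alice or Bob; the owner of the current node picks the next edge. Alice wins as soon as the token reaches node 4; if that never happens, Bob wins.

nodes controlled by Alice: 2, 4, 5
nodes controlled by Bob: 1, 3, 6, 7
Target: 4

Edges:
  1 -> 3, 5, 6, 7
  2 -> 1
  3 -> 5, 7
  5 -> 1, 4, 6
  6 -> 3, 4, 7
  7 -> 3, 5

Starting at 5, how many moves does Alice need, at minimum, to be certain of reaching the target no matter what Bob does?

1

A0 = {4}
A1: add {5} — 5 (Alice) has 5→4.
A2 = A1; e.g. 1 (Bob) can still go to 3. Fixed point.
5 enters the attractor at level 1, so Alice can force the target in 1 move from there.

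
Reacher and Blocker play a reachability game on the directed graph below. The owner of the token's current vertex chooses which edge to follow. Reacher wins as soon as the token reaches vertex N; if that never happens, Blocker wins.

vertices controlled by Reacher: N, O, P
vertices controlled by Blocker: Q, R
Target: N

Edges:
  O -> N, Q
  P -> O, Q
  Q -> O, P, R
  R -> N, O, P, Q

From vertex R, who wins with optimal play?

Blocker

A0 = {N}
A1: add {O} — O (Reacher) has O→N.
A2: add {P} — P (Reacher) has P→O.
A3 = A2; e.g. Q (Blocker) can still go to R. Fixed point.
R never enters the attractor, so Blocker can avoid the target forever.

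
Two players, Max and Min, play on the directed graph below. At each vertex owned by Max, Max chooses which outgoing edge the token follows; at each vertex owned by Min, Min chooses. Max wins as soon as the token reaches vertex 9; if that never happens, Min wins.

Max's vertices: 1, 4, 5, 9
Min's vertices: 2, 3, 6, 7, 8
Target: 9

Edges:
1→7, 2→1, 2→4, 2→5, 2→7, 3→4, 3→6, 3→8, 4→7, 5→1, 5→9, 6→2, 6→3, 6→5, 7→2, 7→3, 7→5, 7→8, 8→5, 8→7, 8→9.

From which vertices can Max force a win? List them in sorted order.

A0 = {9}
A1: add {5} — 5 (Max) has 5→9.
A2 = A1; e.g. 1 (Max) has no edge into A1. Fixed point.
Max's winning region = {5, 9}.

5, 9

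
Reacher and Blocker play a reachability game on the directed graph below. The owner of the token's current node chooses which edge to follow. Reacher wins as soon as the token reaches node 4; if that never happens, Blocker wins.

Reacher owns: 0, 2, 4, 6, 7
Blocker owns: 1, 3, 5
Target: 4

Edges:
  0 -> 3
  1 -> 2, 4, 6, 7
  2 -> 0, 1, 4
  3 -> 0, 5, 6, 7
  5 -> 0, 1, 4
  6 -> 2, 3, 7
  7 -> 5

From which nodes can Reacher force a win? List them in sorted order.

2, 4, 6

A0 = {4}
A1: add {2} — 2 (Reacher) has 2→4.
A2: add {6} — 6 (Reacher) has 6→2.
A3 = A2; e.g. 0 (Reacher) has no edge into A2. Fixed point.
Reacher's winning region = {2, 4, 6}.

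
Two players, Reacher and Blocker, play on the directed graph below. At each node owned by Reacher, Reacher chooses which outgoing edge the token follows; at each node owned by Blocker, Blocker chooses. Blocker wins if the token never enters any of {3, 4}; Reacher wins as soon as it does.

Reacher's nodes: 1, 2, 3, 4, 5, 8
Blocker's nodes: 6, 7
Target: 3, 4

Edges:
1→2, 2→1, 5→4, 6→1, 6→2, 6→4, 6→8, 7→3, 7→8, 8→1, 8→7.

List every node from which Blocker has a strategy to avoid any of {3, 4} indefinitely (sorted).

A0 = {3, 4}
A1: add {5} — 5 (Reacher) has 5→4.
A2 = A1; e.g. 1 (Reacher) has no edge into A1. Fixed point.
Reacher's attractor = {3, 4, 5}; Blocker avoids the target exactly from the complement.

1, 2, 6, 7, 8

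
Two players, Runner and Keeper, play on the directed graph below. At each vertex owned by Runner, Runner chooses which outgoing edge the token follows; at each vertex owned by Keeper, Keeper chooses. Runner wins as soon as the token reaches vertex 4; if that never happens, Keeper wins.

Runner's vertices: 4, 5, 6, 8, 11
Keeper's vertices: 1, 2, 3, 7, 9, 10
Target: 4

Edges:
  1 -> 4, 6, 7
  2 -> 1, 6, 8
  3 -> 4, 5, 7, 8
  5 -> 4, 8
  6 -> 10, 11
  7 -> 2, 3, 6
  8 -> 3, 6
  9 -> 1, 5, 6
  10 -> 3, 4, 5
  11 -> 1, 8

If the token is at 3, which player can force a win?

A0 = {4}
A1: add {5} — 5 (Runner) has 5→4.
A2 = A1; e.g. 1 (Keeper) can still go to 6. Fixed point.
3 never enters the attractor, so Keeper can avoid the target forever.

Keeper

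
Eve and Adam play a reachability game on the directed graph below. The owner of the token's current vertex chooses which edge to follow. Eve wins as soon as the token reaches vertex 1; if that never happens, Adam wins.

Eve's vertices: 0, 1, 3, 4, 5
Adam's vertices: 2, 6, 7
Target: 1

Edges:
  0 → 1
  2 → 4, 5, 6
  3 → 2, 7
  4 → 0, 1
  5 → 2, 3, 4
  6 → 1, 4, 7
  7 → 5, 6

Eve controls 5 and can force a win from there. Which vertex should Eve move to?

4

A0 = {1}
A1: add {0, 4} — 0 (Eve) has 0→1; 4 (Eve) has 4→1.
A2: add {5} — 5 (Eve) has 5→4.
A3 = A2; e.g. 2 (Adam) can still go to 6. Fixed point.
From 5, successor 4 is in the attractor (rank 1); the other successors 2, 3 are not.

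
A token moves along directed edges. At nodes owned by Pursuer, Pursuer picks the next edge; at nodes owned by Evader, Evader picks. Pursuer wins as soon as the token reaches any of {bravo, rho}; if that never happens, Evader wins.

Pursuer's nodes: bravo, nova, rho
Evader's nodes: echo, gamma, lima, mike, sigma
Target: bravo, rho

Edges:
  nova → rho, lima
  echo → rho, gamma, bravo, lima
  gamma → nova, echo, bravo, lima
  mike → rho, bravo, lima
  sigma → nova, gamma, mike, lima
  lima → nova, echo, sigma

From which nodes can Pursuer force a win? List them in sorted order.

bravo, nova, rho

A0 = {bravo, rho}
A1: add {nova} — nova (Pursuer) has nova→rho.
A2 = A1; e.g. echo (Evader) can still go to gamma. Fixed point.
Pursuer's winning region = {bravo, nova, rho}.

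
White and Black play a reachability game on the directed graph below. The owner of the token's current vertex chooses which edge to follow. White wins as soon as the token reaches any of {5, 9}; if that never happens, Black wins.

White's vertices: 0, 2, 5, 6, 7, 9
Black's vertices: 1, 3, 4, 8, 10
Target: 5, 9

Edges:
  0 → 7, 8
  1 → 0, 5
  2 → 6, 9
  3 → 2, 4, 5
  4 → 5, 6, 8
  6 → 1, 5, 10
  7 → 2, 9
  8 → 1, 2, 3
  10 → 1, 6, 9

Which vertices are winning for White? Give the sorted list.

0, 1, 2, 5, 6, 7, 9, 10

A0 = {5, 9}
A1: add {2, 6, 7} — 2 (White) has 2→9; 6 (White) has 6→5; 7 (White) has 7→9.
A2: add {0} — 0 (White) has 0→7.
A3: add {1} — 1 (Black): all of {0, 5} already in.
A4: add {10} — 10 (Black): all of {1, 6, 9} already in.
A5 = A4; e.g. 3 (Black) can still go to 4. Fixed point.
White's winning region = {0, 1, 2, 5, 6, 7, 9, 10}.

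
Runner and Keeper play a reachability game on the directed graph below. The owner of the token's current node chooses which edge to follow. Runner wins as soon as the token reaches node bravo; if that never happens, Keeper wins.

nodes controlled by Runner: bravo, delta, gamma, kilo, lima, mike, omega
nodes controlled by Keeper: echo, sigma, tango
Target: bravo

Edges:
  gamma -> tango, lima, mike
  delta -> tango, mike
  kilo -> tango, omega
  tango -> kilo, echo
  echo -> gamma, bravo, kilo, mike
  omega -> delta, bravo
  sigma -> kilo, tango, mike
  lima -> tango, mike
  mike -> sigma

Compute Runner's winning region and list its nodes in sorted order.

bravo, kilo, omega

A0 = {bravo}
A1: add {omega} — omega (Runner) has omega→bravo.
A2: add {kilo} — kilo (Runner) has kilo→omega.
A3 = A2; e.g. gamma (Runner) has no edge into A2. Fixed point.
Runner's winning region = {bravo, kilo, omega}.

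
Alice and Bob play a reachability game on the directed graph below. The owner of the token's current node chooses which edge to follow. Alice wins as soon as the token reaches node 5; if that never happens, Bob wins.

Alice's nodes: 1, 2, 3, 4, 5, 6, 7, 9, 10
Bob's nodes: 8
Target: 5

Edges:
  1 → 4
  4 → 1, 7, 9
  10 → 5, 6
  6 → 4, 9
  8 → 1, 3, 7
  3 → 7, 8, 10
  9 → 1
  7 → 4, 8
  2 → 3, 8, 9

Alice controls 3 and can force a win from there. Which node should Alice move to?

10

A0 = {5}
A1: add {10} — 10 (Alice) has 10→5.
A2: add {3} — 3 (Alice) has 3→10.
A3: add {2} — 2 (Alice) has 2→3.
A4 = A3; e.g. 1 (Alice) has no edge into A3. Fixed point.
From 3, successor 10 is in the attractor (rank 1); the other successors 7, 8 are not.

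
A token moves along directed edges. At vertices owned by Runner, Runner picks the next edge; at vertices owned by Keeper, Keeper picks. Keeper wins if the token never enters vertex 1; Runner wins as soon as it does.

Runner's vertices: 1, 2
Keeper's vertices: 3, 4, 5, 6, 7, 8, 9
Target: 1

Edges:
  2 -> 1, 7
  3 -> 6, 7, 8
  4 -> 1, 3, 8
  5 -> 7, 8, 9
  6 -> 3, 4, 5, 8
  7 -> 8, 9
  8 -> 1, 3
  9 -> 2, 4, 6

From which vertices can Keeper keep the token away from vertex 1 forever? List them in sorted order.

3, 4, 5, 6, 7, 8, 9

A0 = {1}
A1: add {2} — 2 (Runner) has 2→1.
A2 = A1; e.g. 3 (Keeper) can still go to 6. Fixed point.
Runner's attractor = {1, 2}; Keeper avoids the target exactly from the complement.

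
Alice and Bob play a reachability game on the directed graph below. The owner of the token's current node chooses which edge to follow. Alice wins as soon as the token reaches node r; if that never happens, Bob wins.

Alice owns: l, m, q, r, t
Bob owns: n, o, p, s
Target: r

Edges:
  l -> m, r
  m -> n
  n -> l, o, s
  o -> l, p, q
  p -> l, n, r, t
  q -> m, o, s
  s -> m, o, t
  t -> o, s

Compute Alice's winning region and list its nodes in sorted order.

l, r

A0 = {r}
A1: add {l} — l (Alice) has l→r.
A2 = A1; e.g. m (Alice) has no edge into A1. Fixed point.
Alice's winning region = {l, r}.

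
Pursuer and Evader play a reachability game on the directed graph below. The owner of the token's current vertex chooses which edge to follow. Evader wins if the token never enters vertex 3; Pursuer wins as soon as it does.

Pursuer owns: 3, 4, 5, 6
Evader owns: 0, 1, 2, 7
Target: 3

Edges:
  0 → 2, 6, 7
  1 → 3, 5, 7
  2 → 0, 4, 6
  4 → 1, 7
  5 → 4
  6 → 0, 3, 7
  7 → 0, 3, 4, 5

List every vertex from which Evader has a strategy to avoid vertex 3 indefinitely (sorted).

0, 1, 2, 4, 5, 7

A0 = {3}
A1: add {6} — 6 (Pursuer) has 6→3.
A2 = A1; e.g. 0 (Evader) can still go to 2. Fixed point.
Pursuer's attractor = {3, 6}; Evader avoids the target exactly from the complement.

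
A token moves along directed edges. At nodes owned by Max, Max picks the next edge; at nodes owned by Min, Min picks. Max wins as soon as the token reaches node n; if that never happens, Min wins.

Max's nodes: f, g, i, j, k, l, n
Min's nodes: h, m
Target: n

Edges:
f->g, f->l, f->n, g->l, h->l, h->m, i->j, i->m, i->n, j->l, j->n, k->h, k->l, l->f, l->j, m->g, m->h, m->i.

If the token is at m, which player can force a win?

A0 = {n}
A1: add {f, i, j} — f (Max) has f→n; i (Max) has i→n; j (Max) has j→n.
A2: add {l} — l (Max) has l→f.
A3: add {g, k} — g (Max) has g→l; k (Max) has k→l.
A4 = A3; e.g. h (Min) can still go to m. Fixed point.
m never enters the attractor, so Min can avoid the target forever.

Min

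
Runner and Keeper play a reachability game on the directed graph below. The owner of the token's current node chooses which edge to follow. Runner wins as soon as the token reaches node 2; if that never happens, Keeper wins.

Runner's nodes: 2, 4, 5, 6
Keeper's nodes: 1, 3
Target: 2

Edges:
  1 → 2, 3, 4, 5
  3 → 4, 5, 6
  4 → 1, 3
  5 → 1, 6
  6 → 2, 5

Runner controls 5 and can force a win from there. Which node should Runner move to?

A0 = {2}
A1: add {6} — 6 (Runner) has 6→2.
A2: add {5} — 5 (Runner) has 5→6.
A3 = A2; e.g. 1 (Keeper) can still go to 3. Fixed point.
From 5, successor 6 is in the attractor (rank 1); the other successor 1 is not.

6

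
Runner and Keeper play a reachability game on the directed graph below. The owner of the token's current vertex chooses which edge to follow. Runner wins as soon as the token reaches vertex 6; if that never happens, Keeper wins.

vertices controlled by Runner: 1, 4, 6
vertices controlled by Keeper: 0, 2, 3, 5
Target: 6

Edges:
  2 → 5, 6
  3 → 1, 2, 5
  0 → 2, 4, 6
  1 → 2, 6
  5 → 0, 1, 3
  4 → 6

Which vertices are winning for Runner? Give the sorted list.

A0 = {6}
A1: add {1, 4} — 1 (Runner) has 1→6; 4 (Runner) has 4→6.
A2 = A1; e.g. 0 (Keeper) can still go to 2. Fixed point.
Runner's winning region = {1, 4, 6}.

1, 4, 6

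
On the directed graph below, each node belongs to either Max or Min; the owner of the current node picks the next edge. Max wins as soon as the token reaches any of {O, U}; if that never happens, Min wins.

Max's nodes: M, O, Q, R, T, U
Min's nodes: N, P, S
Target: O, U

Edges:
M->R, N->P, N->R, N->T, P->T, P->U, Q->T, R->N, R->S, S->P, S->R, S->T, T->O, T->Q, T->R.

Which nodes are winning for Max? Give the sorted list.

A0 = {O, U}
A1: add {T} — T (Max) has T→O.
A2: add {P, Q} — P (Min): all of {T, U} already in; Q (Max) has Q→T.
A3 = A2; e.g. M (Max) has no edge into A2. Fixed point.
Max's winning region = {O, P, Q, T, U}.

O, P, Q, T, U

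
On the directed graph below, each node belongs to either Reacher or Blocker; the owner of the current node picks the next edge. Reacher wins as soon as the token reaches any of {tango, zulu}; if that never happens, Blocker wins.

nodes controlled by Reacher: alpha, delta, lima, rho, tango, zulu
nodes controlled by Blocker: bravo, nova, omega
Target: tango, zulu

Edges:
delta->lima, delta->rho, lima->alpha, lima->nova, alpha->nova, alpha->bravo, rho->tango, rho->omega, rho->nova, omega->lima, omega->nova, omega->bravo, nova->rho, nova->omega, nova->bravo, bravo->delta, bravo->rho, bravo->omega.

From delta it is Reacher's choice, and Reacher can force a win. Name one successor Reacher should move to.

rho

A0 = {tango, zulu}
A1: add {rho} — rho (Reacher) has rho→tango.
A2: add {delta} — delta (Reacher) has delta→rho.
A3 = A2; e.g. lima (Reacher) has no edge into A2. Fixed point.
From delta, successor rho is in the attractor (rank 1); the other successor lima is not.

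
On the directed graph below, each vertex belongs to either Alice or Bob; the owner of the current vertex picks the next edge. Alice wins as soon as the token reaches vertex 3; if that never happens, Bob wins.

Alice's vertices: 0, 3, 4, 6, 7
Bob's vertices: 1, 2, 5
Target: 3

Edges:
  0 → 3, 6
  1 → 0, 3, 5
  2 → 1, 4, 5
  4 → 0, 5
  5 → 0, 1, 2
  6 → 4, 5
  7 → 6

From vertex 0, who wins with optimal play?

Alice

A0 = {3}
A1: add {0} — 0 (Alice) has 0→3.
0 ∈ A1, so Alice can force the target.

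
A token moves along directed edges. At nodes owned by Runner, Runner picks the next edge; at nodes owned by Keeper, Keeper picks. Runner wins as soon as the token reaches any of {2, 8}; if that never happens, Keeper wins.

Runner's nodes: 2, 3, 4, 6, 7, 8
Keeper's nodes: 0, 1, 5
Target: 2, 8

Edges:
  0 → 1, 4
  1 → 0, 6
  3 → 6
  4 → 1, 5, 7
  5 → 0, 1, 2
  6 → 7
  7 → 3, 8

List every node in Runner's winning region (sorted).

2, 3, 4, 6, 7, 8

A0 = {2, 8}
A1: add {7} — 7 (Runner) has 7→8.
A2: add {4, 6} — 4 (Runner) has 4→7; 6 (Runner) has 6→7.
A3: add {3} — 3 (Runner) has 3→6.
A4 = A3; e.g. 0 (Keeper) can still go to 1. Fixed point.
Runner's winning region = {2, 3, 4, 6, 7, 8}.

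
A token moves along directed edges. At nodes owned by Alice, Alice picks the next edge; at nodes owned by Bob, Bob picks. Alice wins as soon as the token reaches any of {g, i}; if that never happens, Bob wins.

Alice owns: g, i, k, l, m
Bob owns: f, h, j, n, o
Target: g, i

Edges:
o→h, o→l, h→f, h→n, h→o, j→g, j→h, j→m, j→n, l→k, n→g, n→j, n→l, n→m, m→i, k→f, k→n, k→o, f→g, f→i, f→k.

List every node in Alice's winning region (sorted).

A0 = {g, i}
A1: add {m} — m (Alice) has m→i.
A2 = A1; e.g. f (Bob) can still go to k. Fixed point.
Alice's winning region = {g, i, m}.

g, i, m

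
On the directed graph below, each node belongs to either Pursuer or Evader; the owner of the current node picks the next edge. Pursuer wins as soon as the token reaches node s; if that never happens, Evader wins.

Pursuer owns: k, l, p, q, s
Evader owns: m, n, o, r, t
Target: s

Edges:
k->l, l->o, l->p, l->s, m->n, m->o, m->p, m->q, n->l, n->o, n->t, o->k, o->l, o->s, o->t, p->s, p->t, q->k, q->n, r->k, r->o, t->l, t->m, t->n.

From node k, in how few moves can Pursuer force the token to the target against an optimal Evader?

A0 = {s}
A1: add {l, p} — l (Pursuer) has l→s; p (Pursuer) has p→s.
A2: add {k} — k (Pursuer) has k→l.
k enters the attractor at level 2, so Pursuer can force the target in 2 moves from there.

2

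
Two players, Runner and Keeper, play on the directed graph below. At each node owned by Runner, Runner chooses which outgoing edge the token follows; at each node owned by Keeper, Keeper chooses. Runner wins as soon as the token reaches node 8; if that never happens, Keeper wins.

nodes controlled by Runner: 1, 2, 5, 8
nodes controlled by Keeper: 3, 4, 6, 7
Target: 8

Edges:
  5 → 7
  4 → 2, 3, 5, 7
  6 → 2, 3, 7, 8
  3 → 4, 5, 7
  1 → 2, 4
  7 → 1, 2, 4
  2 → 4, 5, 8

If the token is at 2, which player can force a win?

A0 = {8}
A1: add {2} — 2 (Runner) has 2→8.
2 ∈ A1, so Runner can force the target.

Runner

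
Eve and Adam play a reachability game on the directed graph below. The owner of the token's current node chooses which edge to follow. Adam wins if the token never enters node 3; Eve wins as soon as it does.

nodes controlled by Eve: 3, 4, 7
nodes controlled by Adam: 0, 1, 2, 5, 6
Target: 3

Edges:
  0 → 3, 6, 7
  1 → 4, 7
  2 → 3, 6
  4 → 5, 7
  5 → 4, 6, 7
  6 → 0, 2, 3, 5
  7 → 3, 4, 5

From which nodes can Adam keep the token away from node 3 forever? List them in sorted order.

0, 2, 5, 6

A0 = {3}
A1: add {7} — 7 (Eve) has 7→3.
A2: add {4} — 4 (Eve) has 4→7.
A3: add {1} — 1 (Adam): all of {4, 7} already in.
A4 = A3; e.g. 0 (Adam) can still go to 6. Fixed point.
Eve's attractor = {1, 3, 4, 7}; Adam avoids the target exactly from the complement.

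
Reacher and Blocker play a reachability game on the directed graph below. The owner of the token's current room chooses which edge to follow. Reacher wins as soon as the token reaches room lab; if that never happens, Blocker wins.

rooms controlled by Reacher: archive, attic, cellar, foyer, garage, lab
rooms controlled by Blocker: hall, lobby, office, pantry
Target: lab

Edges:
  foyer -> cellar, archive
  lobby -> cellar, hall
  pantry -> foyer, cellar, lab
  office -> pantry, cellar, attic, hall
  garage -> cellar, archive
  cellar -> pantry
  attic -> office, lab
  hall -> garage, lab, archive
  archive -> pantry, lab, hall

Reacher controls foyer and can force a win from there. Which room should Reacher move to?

A0 = {lab}
A1: add {archive, attic} — attic (Reacher) has attic→lab; archive (Reacher) has archive→lab.
A2: add {foyer, garage} — foyer (Reacher) has foyer→archive; garage (Reacher) has garage→archive.
A3: add {hall} — hall (Blocker): all of {garage, lab, archive} already in.
A4 = A3; e.g. lobby (Blocker) can still go to cellar. Fixed point.
From foyer, successor archive is in the attractor (rank 1); the other successor cellar is not.

archive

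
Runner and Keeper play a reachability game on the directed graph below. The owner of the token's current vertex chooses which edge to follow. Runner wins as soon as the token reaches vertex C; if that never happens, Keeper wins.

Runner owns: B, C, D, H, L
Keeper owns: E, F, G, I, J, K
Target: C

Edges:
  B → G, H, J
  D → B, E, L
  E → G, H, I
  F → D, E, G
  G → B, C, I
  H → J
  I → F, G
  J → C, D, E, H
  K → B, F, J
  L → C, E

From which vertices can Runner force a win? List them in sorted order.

A0 = {C}
A1: add {L} — L (Runner) has L→C.
A2: add {D} — D (Runner) has D→L.
A3 = A2; e.g. B (Runner) has no edge into A2. Fixed point.
Runner's winning region = {C, D, L}.

C, D, L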